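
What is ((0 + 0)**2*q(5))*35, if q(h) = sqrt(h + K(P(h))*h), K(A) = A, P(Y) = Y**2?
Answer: 0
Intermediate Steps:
q(h) = sqrt(h + h**3) (q(h) = sqrt(h + h**2*h) = sqrt(h + h**3))
((0 + 0)**2*q(5))*35 = ((0 + 0)**2*sqrt(5 + 5**3))*35 = (0**2*sqrt(5 + 125))*35 = (0*sqrt(130))*35 = 0*35 = 0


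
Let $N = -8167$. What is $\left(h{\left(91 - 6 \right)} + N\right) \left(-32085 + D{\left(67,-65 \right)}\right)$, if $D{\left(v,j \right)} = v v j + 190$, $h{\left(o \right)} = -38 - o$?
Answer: $2683307200$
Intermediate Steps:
$D{\left(v,j \right)} = 190 + j v^{2}$ ($D{\left(v,j \right)} = v^{2} j + 190 = j v^{2} + 190 = 190 + j v^{2}$)
$\left(h{\left(91 - 6 \right)} + N\right) \left(-32085 + D{\left(67,-65 \right)}\right) = \left(\left(-38 - \left(91 - 6\right)\right) - 8167\right) \left(-32085 + \left(190 - 65 \cdot 67^{2}\right)\right) = \left(\left(-38 - 85\right) - 8167\right) \left(-32085 + \left(190 - 291785\right)\right) = \left(-123 - 8167\right) \left(-32085 - 291595\right) = \left(-8290\right) \left(-323680\right) = 2683307200$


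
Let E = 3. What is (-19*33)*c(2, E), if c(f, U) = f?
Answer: -1254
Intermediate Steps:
(-19*33)*c(2, E) = -19*33*2 = -627*2 = -1254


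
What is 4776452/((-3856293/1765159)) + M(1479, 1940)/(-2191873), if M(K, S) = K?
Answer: -18480113584677158111/8452504506789 ≈ -2.1863e+6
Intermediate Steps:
4776452/((-3856293/1765159)) + M(1479, 1940)/(-2191873) = 4776452/((-3856293/1765159)) + 1479/(-2191873) = 4776452/((-3856293*1/1765159)) + 1479*(-1/2191873) = 4776452/(-3856293/1765159) - 1479/2191873 = 4776452*(-1765159/3856293) - 1479/2191873 = -8431197235868/3856293 - 1479/2191873 = -18480113584677158111/8452504506789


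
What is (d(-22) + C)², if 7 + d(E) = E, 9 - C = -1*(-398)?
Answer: 174724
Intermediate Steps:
C = -389 (C = 9 - (-1)*(-398) = 9 - 1*398 = 9 - 398 = -389)
d(E) = -7 + E
(d(-22) + C)² = ((-7 - 22) - 389)² = (-29 - 389)² = (-418)² = 174724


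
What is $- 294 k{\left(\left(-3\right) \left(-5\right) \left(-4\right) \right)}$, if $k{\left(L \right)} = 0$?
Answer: $0$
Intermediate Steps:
$- 294 k{\left(\left(-3\right) \left(-5\right) \left(-4\right) \right)} = \left(-294\right) 0 = 0$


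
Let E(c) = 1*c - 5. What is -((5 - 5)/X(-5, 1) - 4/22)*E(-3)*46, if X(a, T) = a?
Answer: -736/11 ≈ -66.909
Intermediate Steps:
E(c) = -5 + c (E(c) = c - 5 = -5 + c)
-((5 - 5)/X(-5, 1) - 4/22)*E(-3)*46 = -((5 - 5)/(-5) - 4/22)*(-5 - 3)*46 = -(0*(-⅕) - 4*1/22)*(-8)*46 = -(0 - 2/11)*(-8)*46 = -(-2/11*(-8))*46 = -16*46/11 = -1*736/11 = -736/11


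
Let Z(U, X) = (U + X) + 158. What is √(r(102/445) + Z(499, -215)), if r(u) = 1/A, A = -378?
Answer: 5*√280686/126 ≈ 21.024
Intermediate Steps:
Z(U, X) = 158 + U + X
r(u) = -1/378 (r(u) = 1/(-378) = -1/378)
√(r(102/445) + Z(499, -215)) = √(-1/378 + (158 + 499 - 215)) = √(-1/378 + 442) = √(167075/378) = 5*√280686/126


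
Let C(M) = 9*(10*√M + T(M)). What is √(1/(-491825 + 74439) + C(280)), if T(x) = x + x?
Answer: √(878023807482454 + 31357993139280*√70)/417386 ≈ 80.907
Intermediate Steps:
T(x) = 2*x
C(M) = 18*M + 90*√M (C(M) = 9*(10*√M + 2*M) = 9*(2*M + 10*√M) = 18*M + 90*√M)
√(1/(-491825 + 74439) + C(280)) = √(1/(-491825 + 74439) + (18*280 + 90*√280)) = √(1/(-417386) + (5040 + 90*(2*√70))) = √(-1/417386 + (5040 + 180*√70)) = √(2103625439/417386 + 180*√70)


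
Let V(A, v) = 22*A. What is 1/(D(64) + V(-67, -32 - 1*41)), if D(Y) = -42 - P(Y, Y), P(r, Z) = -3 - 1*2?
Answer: -1/1511 ≈ -0.00066181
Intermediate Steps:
P(r, Z) = -5 (P(r, Z) = -3 - 2 = -5)
D(Y) = -37 (D(Y) = -42 - 1*(-5) = -42 + 5 = -37)
1/(D(64) + V(-67, -32 - 1*41)) = 1/(-37 + 22*(-67)) = 1/(-37 - 1474) = 1/(-1511) = -1/1511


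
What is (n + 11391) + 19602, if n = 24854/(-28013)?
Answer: 868182055/28013 ≈ 30992.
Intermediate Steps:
n = -24854/28013 (n = 24854*(-1/28013) = -24854/28013 ≈ -0.88723)
(n + 11391) + 19602 = (-24854/28013 + 11391) + 19602 = 319071229/28013 + 19602 = 868182055/28013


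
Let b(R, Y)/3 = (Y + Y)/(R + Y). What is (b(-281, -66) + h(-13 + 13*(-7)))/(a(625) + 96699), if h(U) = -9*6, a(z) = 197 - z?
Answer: -18342/33406037 ≈ -0.00054906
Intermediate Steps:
b(R, Y) = 6*Y/(R + Y) (b(R, Y) = 3*((Y + Y)/(R + Y)) = 3*((2*Y)/(R + Y)) = 3*(2*Y/(R + Y)) = 6*Y/(R + Y))
h(U) = -54
(b(-281, -66) + h(-13 + 13*(-7)))/(a(625) + 96699) = (6*(-66)/(-281 - 66) - 54)/((197 - 1*625) + 96699) = (6*(-66)/(-347) - 54)/((197 - 625) + 96699) = (6*(-66)*(-1/347) - 54)/(-428 + 96699) = (396/347 - 54)/96271 = -18342/347*1/96271 = -18342/33406037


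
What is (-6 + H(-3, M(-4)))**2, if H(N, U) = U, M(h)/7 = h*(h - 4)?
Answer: 47524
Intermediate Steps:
M(h) = 7*h*(-4 + h) (M(h) = 7*(h*(h - 4)) = 7*(h*(-4 + h)) = 7*h*(-4 + h))
(-6 + H(-3, M(-4)))**2 = (-6 + 7*(-4)*(-4 - 4))**2 = (-6 + 7*(-4)*(-8))**2 = (-6 + 224)**2 = 218**2 = 47524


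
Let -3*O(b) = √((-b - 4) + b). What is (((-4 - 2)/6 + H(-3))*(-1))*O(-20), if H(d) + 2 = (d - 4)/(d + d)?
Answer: -11*I/9 ≈ -1.2222*I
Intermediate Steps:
H(d) = -2 + (-4 + d)/(2*d) (H(d) = -2 + (d - 4)/(d + d) = -2 + (-4 + d)/((2*d)) = -2 + (-4 + d)*(1/(2*d)) = -2 + (-4 + d)/(2*d))
O(b) = -2*I/3 (O(b) = -√((-b - 4) + b)/3 = -√((-4 - b) + b)/3 = -2*I/3)
(((-4 - 2)/6 + H(-3))*(-1))*O(-20) = (((-4 - 2)/6 + (-3/2 - 2/(-3)))*(-1))*(-2*I/3) = ((-6*⅙ + (-3/2 - 2*(-⅓)))*(-1))*(-2*I/3) = ((-1 + (-3/2 + ⅔))*(-1))*(-2*I/3) = ((-1 - ⅚)*(-1))*(-2*I/3) = (-11/6*(-1))*(-2*I/3) = 11*(-2*I/3)/6 = -11*I/9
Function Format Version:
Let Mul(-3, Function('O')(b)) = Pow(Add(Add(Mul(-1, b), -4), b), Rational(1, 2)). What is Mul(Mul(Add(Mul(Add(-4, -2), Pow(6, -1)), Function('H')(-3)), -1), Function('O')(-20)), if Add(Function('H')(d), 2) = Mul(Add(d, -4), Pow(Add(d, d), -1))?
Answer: Mul(Rational(-11, 9), I) ≈ Mul(-1.2222, I)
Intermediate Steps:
Function('H')(d) = Add(-2, Mul(Rational(1, 2), Pow(d, -1), Add(-4, d))) (Function('H')(d) = Add(-2, Mul(Add(d, -4), Pow(Add(d, d), -1))) = Add(-2, Mul(Add(-4, d), Pow(Mul(2, d), -1))) = Add(-2, Mul(Add(-4, d), Mul(Rational(1, 2), Pow(d, -1)))) = Add(-2, Mul(Rational(1, 2), Pow(d, -1), Add(-4, d))))
Function('O')(b) = Mul(Rational(-2, 3), I) (Function('O')(b) = Mul(Rational(-1, 3), Pow(Add(Add(Mul(-1, b), -4), b), Rational(1, 2))) = Mul(Rational(-1, 3), Pow(Add(Add(-4, Mul(-1, b)), b), Rational(1, 2))) = Mul(Rational(-1, 3), Pow(-4, Rational(1, 2))) = Mul(Rational(-1, 3), Mul(2, I)) = Mul(Rational(-2, 3), I))
Mul(Mul(Add(Mul(Add(-4, -2), Pow(6, -1)), Function('H')(-3)), -1), Function('O')(-20)) = Mul(Mul(Add(Mul(Add(-4, -2), Pow(6, -1)), Add(Rational(-3, 2), Mul(-2, Pow(-3, -1)))), -1), Mul(Rational(-2, 3), I)) = Mul(Mul(Add(Mul(-6, Rational(1, 6)), Add(Rational(-3, 2), Mul(-2, Rational(-1, 3)))), -1), Mul(Rational(-2, 3), I)) = Mul(Mul(Add(-1, Add(Rational(-3, 2), Rational(2, 3))), -1), Mul(Rational(-2, 3), I)) = Mul(Mul(Add(-1, Rational(-5, 6)), -1), Mul(Rational(-2, 3), I)) = Mul(Mul(Rational(-11, 6), -1), Mul(Rational(-2, 3), I)) = Mul(Rational(11, 6), Mul(Rational(-2, 3), I)) = Mul(Rational(-11, 9), I)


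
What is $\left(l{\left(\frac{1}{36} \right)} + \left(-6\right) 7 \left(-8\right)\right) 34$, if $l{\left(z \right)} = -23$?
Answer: $10642$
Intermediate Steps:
$\left(l{\left(\frac{1}{36} \right)} + \left(-6\right) 7 \left(-8\right)\right) 34 = \left(-23 + \left(-6\right) 7 \left(-8\right)\right) 34 = \left(-23 - -336\right) 34 = \left(-23 + 336\right) 34 = 313 \cdot 34 = 10642$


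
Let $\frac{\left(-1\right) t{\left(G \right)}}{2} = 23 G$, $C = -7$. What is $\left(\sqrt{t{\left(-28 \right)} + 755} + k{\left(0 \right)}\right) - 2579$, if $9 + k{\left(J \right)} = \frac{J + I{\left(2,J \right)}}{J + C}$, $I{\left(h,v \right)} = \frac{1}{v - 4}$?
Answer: $- \frac{72463}{28} + 3 \sqrt{227} \approx -2542.8$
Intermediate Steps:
$I{\left(h,v \right)} = \frac{1}{-4 + v}$
$t{\left(G \right)} = - 46 G$ ($t{\left(G \right)} = - 2 \cdot 23 G = - 46 G$)
$k{\left(J \right)} = -9 + \frac{J + \frac{1}{-4 + J}}{-7 + J}$ ($k{\left(J \right)} = -9 + \frac{J + \frac{1}{-4 + J}}{J - 7} = -9 + \frac{J + \frac{1}{-4 + J}}{-7 + J}$)
$\left(\sqrt{t{\left(-28 \right)} + 755} + k{\left(0 \right)}\right) - 2579 = \left(\sqrt{\left(-46\right) \left(-28\right) + 755} + \frac{1 + \left(-4 + 0\right) \left(63 - 0\right)}{\left(-7 + 0\right) \left(-4 + 0\right)}\right) - 2579 = \left(\sqrt{1288 + 755} + \frac{1 - 4 \left(63 + 0\right)}{\left(-7\right) \left(-4\right)}\right) - 2579 = \left(\sqrt{2043} - - \frac{1 - 252}{28}\right) - 2579 = \left(3 \sqrt{227} - - \frac{1 - 252}{28}\right) - 2579 = \left(3 \sqrt{227} - \left(- \frac{1}{28}\right) \left(-251\right)\right) - 2579 = \left(3 \sqrt{227} - \frac{251}{28}\right) - 2579 = \left(- \frac{251}{28} + 3 \sqrt{227}\right) - 2579 = - \frac{72463}{28} + 3 \sqrt{227}$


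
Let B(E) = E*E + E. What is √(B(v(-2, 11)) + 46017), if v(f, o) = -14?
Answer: √46199 ≈ 214.94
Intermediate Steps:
B(E) = E + E² (B(E) = E² + E = E + E²)
√(B(v(-2, 11)) + 46017) = √(-14*(1 - 14) + 46017) = √(-14*(-13) + 46017) = √(182 + 46017) = √46199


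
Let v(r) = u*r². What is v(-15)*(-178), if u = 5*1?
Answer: -200250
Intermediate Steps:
u = 5
v(r) = 5*r²
v(-15)*(-178) = (5*(-15)²)*(-178) = (5*225)*(-178) = 1125*(-178) = -200250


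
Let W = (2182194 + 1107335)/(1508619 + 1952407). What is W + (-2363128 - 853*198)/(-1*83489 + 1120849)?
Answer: -1337742042783/897582482840 ≈ -1.4904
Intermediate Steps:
W = 3289529/3461026 ≈ 0.95045
W + (-2363128 - 853*198)/(-1*83489 + 1120849) = 3289529/3461026 + (-2363128 - 853*198)/(-1*83489 + 1120849) = 3289529/3461026 + (-2363128 - 168894)/(-83489 + 1120849) = 3289529/3461026 - 2532022/1037360 = 3289529/3461026 - 2532022*1/1037360 = 3289529/3461026 - 1266011/518680 = -1337742042783/897582482840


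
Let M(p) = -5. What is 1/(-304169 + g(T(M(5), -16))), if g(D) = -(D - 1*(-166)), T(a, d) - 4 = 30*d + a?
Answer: -1/303854 ≈ -3.2911e-6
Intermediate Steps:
T(a, d) = 4 + a + 30*d (T(a, d) = 4 + (30*d + a) = 4 + (a + 30*d) = 4 + a + 30*d)
g(D) = -166 - D (g(D) = -(D + 166) = -(166 + D) = -166 - D)
1/(-304169 + g(T(M(5), -16))) = 1/(-304169 + (-166 - (4 - 5 + 30*(-16)))) = 1/(-304169 + (-166 - (4 - 5 - 480))) = 1/(-304169 + (-166 - 1*(-481))) = 1/(-304169 + (-166 + 481)) = 1/(-304169 + 315) = 1/(-303854) = -1/303854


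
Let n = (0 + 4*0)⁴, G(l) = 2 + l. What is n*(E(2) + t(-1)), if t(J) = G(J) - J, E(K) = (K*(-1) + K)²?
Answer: 0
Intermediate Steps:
E(K) = 0 (E(K) = (-K + K)² = 0² = 0)
t(J) = 2 (t(J) = (2 + J) - J = 2)
n = 0 (n = (0 + 0)⁴ = 0⁴ = 0)
n*(E(2) + t(-1)) = 0*(0 + 2) = 0*2 = 0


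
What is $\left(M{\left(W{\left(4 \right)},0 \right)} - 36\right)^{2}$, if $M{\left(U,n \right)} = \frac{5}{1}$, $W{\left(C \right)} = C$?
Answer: $961$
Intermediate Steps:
$M{\left(U,n \right)} = 5$ ($M{\left(U,n \right)} = 5 \cdot 1 = 5$)
$\left(M{\left(W{\left(4 \right)},0 \right)} - 36\right)^{2} = \left(5 - 36\right)^{2} = \left(-31\right)^{2} = 961$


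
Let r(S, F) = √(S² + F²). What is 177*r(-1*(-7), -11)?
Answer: 177*√170 ≈ 2307.8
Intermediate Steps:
r(S, F) = √(F² + S²)
177*r(-1*(-7), -11) = 177*√((-11)² + (-1*(-7))²) = 177*√(121 + 7²) = 177*√(121 + 49) = 177*√170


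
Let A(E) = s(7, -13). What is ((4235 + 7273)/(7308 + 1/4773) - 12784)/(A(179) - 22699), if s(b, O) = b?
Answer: 111466215739/197880395205 ≈ 0.56330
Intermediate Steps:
A(E) = 7
((4235 + 7273)/(7308 + 1/4773) - 12784)/(A(179) - 22699) = ((4235 + 7273)/(7308 + 1/4773) - 12784)/(7 - 22699) = (11508/(7308 + 1/4773) - 12784)/(-22692) = (11508/(34881085/4773) - 12784)*(-1/22692) = (11508*(4773/34881085) - 12784)*(-1/22692) = (54927684/34881085 - 12784)*(-1/22692) = -445864862956/34881085*(-1/22692) = 111466215739/197880395205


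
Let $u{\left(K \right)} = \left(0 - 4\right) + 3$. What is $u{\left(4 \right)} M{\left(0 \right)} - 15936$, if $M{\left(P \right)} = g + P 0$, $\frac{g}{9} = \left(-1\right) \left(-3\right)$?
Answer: $-15963$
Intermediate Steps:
$g = 27$ ($g = 9 \left(\left(-1\right) \left(-3\right)\right) = 9 \cdot 3 = 27$)
$u{\left(K \right)} = -1$ ($u{\left(K \right)} = -4 + 3 = -1$)
$M{\left(P \right)} = 27$ ($M{\left(P \right)} = 27 + P 0 = 27 + 0 = 27$)
$u{\left(4 \right)} M{\left(0 \right)} - 15936 = \left(-1\right) 27 - 15936 = -27 - 15936 = -15963$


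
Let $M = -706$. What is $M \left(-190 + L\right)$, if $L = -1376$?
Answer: $1105596$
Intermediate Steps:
$M \left(-190 + L\right) = - 706 \left(-190 - 1376\right) = \left(-706\right) \left(-1566\right) = 1105596$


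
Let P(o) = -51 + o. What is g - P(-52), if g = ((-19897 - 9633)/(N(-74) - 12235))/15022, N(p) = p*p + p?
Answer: 5286249054/51322663 ≈ 103.00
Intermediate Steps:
N(p) = p + p² (N(p) = p² + p = p + p²)
g = 14765/51322663 (g = ((-19897 - 9633)/(-74*(1 - 74) - 12235))/15022 = -29530/(-74*(-73) - 12235)*(1/15022) = -29530/(5402 - 12235)*(1/15022) = -29530/(-6833)*(1/15022) = -29530*(-1/6833)*(1/15022) = (29530/6833)*(1/15022) = 14765/51322663 ≈ 0.00028769)
g - P(-52) = 14765/51322663 - (-51 - 52) = 14765/51322663 - 1*(-103) = 14765/51322663 + 103 = 5286249054/51322663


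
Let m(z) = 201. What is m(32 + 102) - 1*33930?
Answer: -33729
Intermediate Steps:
m(32 + 102) - 1*33930 = 201 - 1*33930 = 201 - 33930 = -33729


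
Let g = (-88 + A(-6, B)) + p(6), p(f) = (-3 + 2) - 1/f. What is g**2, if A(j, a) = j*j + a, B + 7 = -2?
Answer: 139129/36 ≈ 3864.7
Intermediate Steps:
B = -9 (B = -7 - 2 = -9)
A(j, a) = a + j**2 (A(j, a) = j**2 + a = a + j**2)
p(f) = -1 - 1/f
g = -373/6 (g = (-88 + (-9 + (-6)**2)) + (-1 - 1*6)/6 = (-88 + (-9 + 36)) + (-1 - 6)/6 = (-88 + 27) + (1/6)*(-7) = -61 - 7/6 = -373/6 ≈ -62.167)
g**2 = (-373/6)**2 = 139129/36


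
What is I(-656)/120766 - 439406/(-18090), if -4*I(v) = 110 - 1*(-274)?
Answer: 13265892089/546164235 ≈ 24.289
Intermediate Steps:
I(v) = -96 (I(v) = -(110 - 1*(-274))/4 = -(110 + 274)/4 = -¼*384 = -96)
I(-656)/120766 - 439406/(-18090) = -96/120766 - 439406/(-18090) = -96*1/120766 - 439406*(-1/18090) = -48/60383 + 219703/9045 = 13265892089/546164235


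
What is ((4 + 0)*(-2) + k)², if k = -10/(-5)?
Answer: 36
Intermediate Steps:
k = 2 (k = -10*(-⅕) = 2)
((4 + 0)*(-2) + k)² = ((4 + 0)*(-2) + 2)² = (4*(-2) + 2)² = (-8 + 2)² = (-6)² = 36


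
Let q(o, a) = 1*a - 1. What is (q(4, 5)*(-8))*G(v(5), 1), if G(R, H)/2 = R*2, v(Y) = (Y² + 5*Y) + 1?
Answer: -6528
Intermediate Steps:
q(o, a) = -1 + a (q(o, a) = a - 1 = -1 + a)
v(Y) = 1 + Y² + 5*Y
G(R, H) = 4*R (G(R, H) = 2*(R*2) = 2*(2*R) = 4*R)
(q(4, 5)*(-8))*G(v(5), 1) = ((-1 + 5)*(-8))*(4*(1 + 5² + 5*5)) = (4*(-8))*(4*(1 + 25 + 25)) = -128*51 = -32*204 = -6528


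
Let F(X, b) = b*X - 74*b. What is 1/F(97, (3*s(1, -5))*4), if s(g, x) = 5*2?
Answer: 1/2760 ≈ 0.00036232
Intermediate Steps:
s(g, x) = 10
F(X, b) = -74*b + X*b (F(X, b) = X*b - 74*b = -74*b + X*b)
1/F(97, (3*s(1, -5))*4) = 1/(((3*10)*4)*(-74 + 97)) = 1/((30*4)*23) = 1/(120*23) = 1/2760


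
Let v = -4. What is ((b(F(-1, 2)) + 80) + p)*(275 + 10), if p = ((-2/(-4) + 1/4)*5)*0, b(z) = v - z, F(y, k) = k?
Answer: 21090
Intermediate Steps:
b(z) = -4 - z
p = 0 (p = ((-2*(-¼) + 1*(¼))*5)*0 = ((½ + ¼)*5)*0 = ((¾)*5)*0 = (15/4)*0 = 0)
((b(F(-1, 2)) + 80) + p)*(275 + 10) = (((-4 - 1*2) + 80) + 0)*(275 + 10) = (((-4 - 2) + 80) + 0)*285 = ((-6 + 80) + 0)*285 = (74 + 0)*285 = 74*285 = 21090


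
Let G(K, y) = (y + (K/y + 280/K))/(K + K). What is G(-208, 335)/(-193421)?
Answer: 2900717/700833914560 ≈ 4.1390e-6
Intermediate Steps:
G(K, y) = (y + 280/K + K/y)/(2*K) (G(K, y) = (y + (280/K + K/y))/((2*K)) = (y + 280/K + K/y)*(1/(2*K)) = (y + 280/K + K/y)/(2*K))
G(-208, 335)/(-193421) = ((½)/335 + 140/(-208)² + (½)*335/(-208))/(-193421) = ((½)*(1/335) + 140*(1/43264) + (½)*335*(-1/208))*(-1/193421) = (1/670 + 35/10816 - 335/416)*(-1/193421) = -2900717/3623360*(-1/193421) = 2900717/700833914560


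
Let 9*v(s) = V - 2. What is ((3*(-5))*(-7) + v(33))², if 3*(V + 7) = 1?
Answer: 7890481/729 ≈ 10824.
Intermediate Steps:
V = -20/3 (V = -7 + (⅓)*1 = -7 + ⅓ = -20/3 ≈ -6.6667)
v(s) = -26/27 (v(s) = (-20/3 - 2)/9 = (⅑)*(-26/3) = -26/27)
((3*(-5))*(-7) + v(33))² = ((3*(-5))*(-7) - 26/27)² = (-15*(-7) - 26/27)² = (105 - 26/27)² = (2809/27)² = 7890481/729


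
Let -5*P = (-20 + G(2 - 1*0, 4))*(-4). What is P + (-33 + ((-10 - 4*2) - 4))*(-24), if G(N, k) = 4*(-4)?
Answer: 6456/5 ≈ 1291.2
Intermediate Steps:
G(N, k) = -16
P = -144/5 (P = -(-20 - 16)*(-4)/5 = -(-36)*(-4)/5 = -1/5*144 = -144/5 ≈ -28.800)
P + (-33 + ((-10 - 4*2) - 4))*(-24) = -144/5 + (-33 + ((-10 - 4*2) - 4))*(-24) = -144/5 + (-33 + ((-10 - 8) - 4))*(-24) = -144/5 + (-33 + (-18 - 4))*(-24) = -144/5 + (-33 - 22)*(-24) = -144/5 - 55*(-24) = -144/5 + 1320 = 6456/5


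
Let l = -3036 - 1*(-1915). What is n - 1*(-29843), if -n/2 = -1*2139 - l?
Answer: 31879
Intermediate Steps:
l = -1121 (l = -3036 + 1915 = -1121)
n = 2036 (n = -2*(-1*2139 - 1*(-1121)) = -2*(-2139 + 1121) = -2*(-1018) = 2036)
n - 1*(-29843) = 2036 - 1*(-29843) = 2036 + 29843 = 31879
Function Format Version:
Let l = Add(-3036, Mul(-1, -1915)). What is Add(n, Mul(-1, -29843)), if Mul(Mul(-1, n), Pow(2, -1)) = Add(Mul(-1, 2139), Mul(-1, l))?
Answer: 31879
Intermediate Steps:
l = -1121 (l = Add(-3036, 1915) = -1121)
n = 2036 (n = Mul(-2, Add(Mul(-1, 2139), Mul(-1, -1121))) = Mul(-2, Add(-2139, 1121)) = Mul(-2, -1018) = 2036)
Add(n, Mul(-1, -29843)) = Add(2036, Mul(-1, -29843)) = Add(2036, 29843) = 31879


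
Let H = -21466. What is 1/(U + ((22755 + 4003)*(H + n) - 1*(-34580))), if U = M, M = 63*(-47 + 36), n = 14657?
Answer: -1/182161335 ≈ -5.4896e-9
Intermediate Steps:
M = -693 (M = 63*(-11) = -693)
U = -693
1/(U + ((22755 + 4003)*(H + n) - 1*(-34580))) = 1/(-693 + ((22755 + 4003)*(-21466 + 14657) - 1*(-34580))) = 1/(-693 + (26758*(-6809) + 34580)) = 1/(-693 + (-182195222 + 34580)) = 1/(-693 - 182160642) = 1/(-182161335) = -1/182161335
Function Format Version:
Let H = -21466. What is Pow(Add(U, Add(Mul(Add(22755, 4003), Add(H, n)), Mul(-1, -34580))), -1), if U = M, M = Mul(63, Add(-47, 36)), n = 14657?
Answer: Rational(-1, 182161335) ≈ -5.4896e-9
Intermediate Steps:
M = -693 (M = Mul(63, -11) = -693)
U = -693
Pow(Add(U, Add(Mul(Add(22755, 4003), Add(H, n)), Mul(-1, -34580))), -1) = Pow(Add(-693, Add(Mul(Add(22755, 4003), Add(-21466, 14657)), Mul(-1, -34580))), -1) = Pow(Add(-693, Add(Mul(26758, -6809), 34580)), -1) = Pow(Add(-693, Add(-182195222, 34580)), -1) = Pow(Add(-693, -182160642), -1) = Pow(-182161335, -1) = Rational(-1, 182161335)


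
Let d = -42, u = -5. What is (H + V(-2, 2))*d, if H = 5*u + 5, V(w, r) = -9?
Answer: 1218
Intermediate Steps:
H = -20 (H = 5*(-5) + 5 = -25 + 5 = -20)
(H + V(-2, 2))*d = (-20 - 9)*(-42) = -29*(-42) = 1218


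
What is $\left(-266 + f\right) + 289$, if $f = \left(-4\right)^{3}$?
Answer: $-41$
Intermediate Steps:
$f = -64$
$\left(-266 + f\right) + 289 = \left(-266 - 64\right) + 289 = -330 + 289 = -41$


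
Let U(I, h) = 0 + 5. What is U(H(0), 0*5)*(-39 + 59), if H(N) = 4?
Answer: 100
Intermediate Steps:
U(I, h) = 5
U(H(0), 0*5)*(-39 + 59) = 5*(-39 + 59) = 5*20 = 100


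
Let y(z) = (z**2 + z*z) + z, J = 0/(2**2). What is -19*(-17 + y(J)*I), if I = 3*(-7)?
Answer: 323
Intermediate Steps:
I = -21
J = 0 (J = 0/4 = 0*(1/4) = 0)
y(z) = z + 2*z**2 (y(z) = (z**2 + z**2) + z = 2*z**2 + z = z + 2*z**2)
-19*(-17 + y(J)*I) = -19*(-17 + (0*(1 + 2*0))*(-21)) = -19*(-17 + (0*(1 + 0))*(-21)) = -19*(-17 + (0*1)*(-21)) = -19*(-17 + 0*(-21)) = -19*(-17 + 0) = -19*(-17) = 323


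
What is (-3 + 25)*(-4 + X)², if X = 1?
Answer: 198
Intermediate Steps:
(-3 + 25)*(-4 + X)² = (-3 + 25)*(-4 + 1)² = 22*(-3)² = 22*9 = 198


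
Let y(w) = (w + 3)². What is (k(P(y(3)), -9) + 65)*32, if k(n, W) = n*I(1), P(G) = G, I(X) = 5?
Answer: 7840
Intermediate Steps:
y(w) = (3 + w)²
k(n, W) = 5*n (k(n, W) = n*5 = 5*n)
(k(P(y(3)), -9) + 65)*32 = (5*(3 + 3)² + 65)*32 = (5*6² + 65)*32 = (5*36 + 65)*32 = (180 + 65)*32 = 245*32 = 7840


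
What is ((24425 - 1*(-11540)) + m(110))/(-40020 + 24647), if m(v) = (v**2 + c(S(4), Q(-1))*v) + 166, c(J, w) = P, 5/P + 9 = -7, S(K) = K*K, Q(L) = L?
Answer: -385573/122984 ≈ -3.1351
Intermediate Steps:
S(K) = K**2
P = -5/16 (P = 5/(-9 - 7) = 5/(-16) = 5*(-1/16) = -5/16 ≈ -0.31250)
c(J, w) = -5/16
m(v) = 166 + v**2 - 5*v/16 (m(v) = (v**2 - 5*v/16) + 166 = 166 + v**2 - 5*v/16)
((24425 - 1*(-11540)) + m(110))/(-40020 + 24647) = ((24425 - 1*(-11540)) + (166 + 110**2 - 5/16*110))/(-40020 + 24647) = ((24425 + 11540) + (166 + 12100 - 275/8))/(-15373) = (35965 + 97853/8)*(-1/15373) = (385573/8)*(-1/15373) = -385573/122984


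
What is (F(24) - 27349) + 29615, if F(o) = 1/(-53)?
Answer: 120097/53 ≈ 2266.0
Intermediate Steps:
F(o) = -1/53
(F(24) - 27349) + 29615 = (-1/53 - 27349) + 29615 = -1449498/53 + 29615 = 120097/53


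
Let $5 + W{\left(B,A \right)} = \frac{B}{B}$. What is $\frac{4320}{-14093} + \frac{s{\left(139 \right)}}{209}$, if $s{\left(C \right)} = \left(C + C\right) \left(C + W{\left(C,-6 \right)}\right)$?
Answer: $\frac{528007410}{2945437} \approx 179.26$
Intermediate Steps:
$W{\left(B,A \right)} = -4$ ($W{\left(B,A \right)} = -5 + \frac{B}{B} = -5 + 1 = -4$)
$s{\left(C \right)} = 2 C \left(-4 + C\right)$ ($s{\left(C \right)} = \left(C + C\right) \left(C - 4\right) = 2 C \left(-4 + C\right)$)
$\frac{4320}{-14093} + \frac{s{\left(139 \right)}}{209} = \frac{4320}{-14093} + \frac{2 \cdot 139 \left(-4 + 139\right)}{209} = 4320 \left(- \frac{1}{14093}\right) + 2 \cdot 139 \cdot 135 \cdot \frac{1}{209} = - \frac{4320}{14093} + 37530 \cdot \frac{1}{209} = - \frac{4320}{14093} + \frac{37530}{209} = \frac{528007410}{2945437}$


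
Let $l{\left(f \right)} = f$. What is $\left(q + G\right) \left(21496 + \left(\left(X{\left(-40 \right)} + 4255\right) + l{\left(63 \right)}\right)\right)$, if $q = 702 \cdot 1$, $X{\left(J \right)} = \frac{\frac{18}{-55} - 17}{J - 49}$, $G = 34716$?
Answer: $\frac{4475435586894}{4895} \approx 9.1429 \cdot 10^{8}$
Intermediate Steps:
$X{\left(J \right)} = - \frac{953}{55 \left(-49 + J\right)}$ ($X{\left(J \right)} = \frac{18 \left(- \frac{1}{55}\right) - 17}{-49 + J} = \frac{- \frac{18}{55} - 17}{-49 + J} = - \frac{953}{55 \left(-49 + J\right)}$)
$q = 702$
$\left(q + G\right) \left(21496 + \left(\left(X{\left(-40 \right)} + 4255\right) + l{\left(63 \right)}\right)\right) = \left(702 + 34716\right) \left(21496 + \left(\left(- \frac{953}{-2695 + 55 \left(-40\right)} + 4255\right) + 63\right)\right) = 35418 \left(21496 + \left(\left(- \frac{953}{-2695 - 2200} + 4255\right) + 63\right)\right) = 35418 \left(21496 + \left(\left(- \frac{953}{-4895} + 4255\right) + 63\right)\right) = 35418 \left(21496 + \left(\left(\left(-953\right) \left(- \frac{1}{4895}\right) + 4255\right) + 63\right)\right) = 35418 \left(21496 + \left(\left(\frac{953}{4895} + 4255\right) + 63\right)\right) = 35418 \left(21496 + \left(\frac{20829178}{4895} + 63\right)\right) = 35418 \left(21496 + \frac{21137563}{4895}\right) = 35418 \cdot \frac{126360483}{4895} = \frac{4475435586894}{4895}$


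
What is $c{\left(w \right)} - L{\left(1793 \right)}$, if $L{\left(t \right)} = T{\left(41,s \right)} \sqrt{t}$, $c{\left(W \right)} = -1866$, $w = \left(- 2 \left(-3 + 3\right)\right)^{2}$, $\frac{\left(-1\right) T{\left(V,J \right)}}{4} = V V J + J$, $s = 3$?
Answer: $-1866 + 20184 \sqrt{1793} \approx 8.528 \cdot 10^{5}$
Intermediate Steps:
$T{\left(V,J \right)} = - 4 J - 4 J V^{2}$ ($T{\left(V,J \right)} = - 4 \left(V V J + J\right) = - 4 \left(V^{2} J + J\right) = - 4 \left(J V^{2} + J\right) = - 4 \left(J + J V^{2}\right) = - 4 J - 4 J V^{2}$)
$w = 0$ ($w = \left(\left(-2\right) 0\right)^{2} = 0^{2} = 0$)
$L{\left(t \right)} = - 20184 \sqrt{t}$ ($L{\left(t \right)} = \left(-4\right) 3 \left(1 + 41^{2}\right) \sqrt{t} = \left(-4\right) 3 \left(1 + 1681\right) \sqrt{t} = \left(-4\right) 3 \cdot 1682 \sqrt{t} = - 20184 \sqrt{t}$)
$c{\left(w \right)} - L{\left(1793 \right)} = -1866 - - 20184 \sqrt{1793} = -1866 + 20184 \sqrt{1793}$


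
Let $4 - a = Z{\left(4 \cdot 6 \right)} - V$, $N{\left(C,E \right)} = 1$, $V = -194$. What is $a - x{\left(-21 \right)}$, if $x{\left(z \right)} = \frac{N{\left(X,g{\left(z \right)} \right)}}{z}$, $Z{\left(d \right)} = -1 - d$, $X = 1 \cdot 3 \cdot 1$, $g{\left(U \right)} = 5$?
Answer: $- \frac{3464}{21} \approx -164.95$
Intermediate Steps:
$X = 3$ ($X = 3 \cdot 1 = 3$)
$x{\left(z \right)} = \frac{1}{z}$ ($x{\left(z \right)} = 1 \frac{1}{z} = \frac{1}{z}$)
$a = -165$ ($a = 4 - \left(\left(-1 - 4 \cdot 6\right) - -194\right) = 4 - \left(\left(-1 - 24\right) + 194\right) = 4 - \left(-25 + 194\right) = 4 - 169 = -165$)
$a - x{\left(-21 \right)} = -165 - \frac{1}{-21} = -165 - - \frac{1}{21} = -165 + \frac{1}{21} = - \frac{3464}{21}$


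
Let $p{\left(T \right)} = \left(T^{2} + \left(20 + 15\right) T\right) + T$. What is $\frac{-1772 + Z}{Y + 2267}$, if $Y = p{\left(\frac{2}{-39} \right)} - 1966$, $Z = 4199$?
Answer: $\frac{3691467}{455017} \approx 8.1128$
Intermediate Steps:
$p{\left(T \right)} = T^{2} + 36 T$ ($p{\left(T \right)} = \left(T^{2} + 35 T\right) + T = T^{2} + 36 T$)
$Y = - \frac{2993090}{1521}$ ($Y = \frac{2}{-39} \left(36 + \frac{2}{-39}\right) - 1966 = 2 \left(- \frac{1}{39}\right) \left(36 + 2 \left(- \frac{1}{39}\right)\right) - 1966 = - \frac{2 \left(36 - \frac{2}{39}\right)}{39} - 1966 = \left(- \frac{2}{39}\right) \frac{1402}{39} - 1966 = - \frac{2804}{1521} - 1966 = - \frac{2993090}{1521} \approx -1967.8$)
$\frac{-1772 + Z}{Y + 2267} = \frac{-1772 + 4199}{- \frac{2993090}{1521} + 2267} = \frac{2427}{\frac{455017}{1521}} = 2427 \cdot \frac{1521}{455017} = \frac{3691467}{455017}$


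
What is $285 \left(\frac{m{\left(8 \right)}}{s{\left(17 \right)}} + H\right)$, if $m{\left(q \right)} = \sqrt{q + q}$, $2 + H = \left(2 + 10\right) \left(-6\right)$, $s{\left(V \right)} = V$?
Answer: $- \frac{357390}{17} \approx -21023.0$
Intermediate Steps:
$H = -74$ ($H = -2 + \left(2 + 10\right) \left(-6\right) = -2 + 12 \left(-6\right) = -2 - 72 = -74$)
$m{\left(q \right)} = \sqrt{2} \sqrt{q}$ ($m{\left(q \right)} = \sqrt{2 q} = \sqrt{2} \sqrt{q}$)
$285 \left(\frac{m{\left(8 \right)}}{s{\left(17 \right)}} + H\right) = 285 \left(\frac{\sqrt{2} \sqrt{8}}{17} - 74\right) = 285 \left(\sqrt{2} \cdot 2 \sqrt{2} \cdot \frac{1}{17} - 74\right) = 285 \left(4 \cdot \frac{1}{17} - 74\right) = 285 \left(\frac{4}{17} - 74\right) = 285 \left(- \frac{1254}{17}\right) = - \frac{357390}{17}$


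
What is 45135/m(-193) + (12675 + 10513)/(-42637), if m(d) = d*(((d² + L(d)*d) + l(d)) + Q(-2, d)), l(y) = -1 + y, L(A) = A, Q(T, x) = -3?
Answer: -111480832493/203806181747 ≈ -0.54699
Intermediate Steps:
m(d) = d*(-4 + d + 2*d²) (m(d) = d*(((d² + d*d) + (-1 + d)) - 3) = d*(((d² + d²) + (-1 + d)) - 3) = d*((2*d² + (-1 + d)) - 3) = d*((-1 + d + 2*d²) - 3) = d*(-4 + d + 2*d²))
45135/m(-193) + (12675 + 10513)/(-42637) = 45135/((-193*(-4 - 193 + 2*(-193)²))) + (12675 + 10513)/(-42637) = 45135/((-193*(-4 - 193 + 2*37249))) + 23188*(-1/42637) = 45135/((-193*(-4 - 193 + 74498))) - 23188/42637 = 45135/((-193*74301)) - 23188/42637 = 45135/(-14340093) - 23188/42637 = 45135*(-1/14340093) - 23188/42637 = -15045/4780031 - 23188/42637 = -111480832493/203806181747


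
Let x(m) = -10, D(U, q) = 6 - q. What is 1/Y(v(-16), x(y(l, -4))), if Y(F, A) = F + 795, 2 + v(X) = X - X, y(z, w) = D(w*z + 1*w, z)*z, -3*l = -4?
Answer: 1/793 ≈ 0.0012610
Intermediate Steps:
l = 4/3 (l = -1/3*(-4) = 4/3 ≈ 1.3333)
y(z, w) = z*(6 - z) (y(z, w) = (6 - z)*z = z*(6 - z))
v(X) = -2 (v(X) = -2 + (X - X) = -2 + 0 = -2)
Y(F, A) = 795 + F
1/Y(v(-16), x(y(l, -4))) = 1/(795 - 2) = 1/793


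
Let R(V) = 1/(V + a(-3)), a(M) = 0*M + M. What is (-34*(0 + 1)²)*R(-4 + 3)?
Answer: 17/2 ≈ 8.5000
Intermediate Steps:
a(M) = M (a(M) = 0 + M = M)
R(V) = 1/(-3 + V) (R(V) = 1/(V - 3) = 1/(-3 + V))
(-34*(0 + 1)²)*R(-4 + 3) = (-34*(0 + 1)²)/(-3 + (-4 + 3)) = (-34*1²)/(-3 - 1) = -34*1/(-4) = -34*(-¼) = 17/2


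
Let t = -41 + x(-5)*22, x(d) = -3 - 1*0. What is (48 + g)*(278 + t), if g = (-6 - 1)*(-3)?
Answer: 11799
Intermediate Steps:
g = 21 (g = -7*(-3) = 21)
x(d) = -3 (x(d) = -3 + 0 = -3)
t = -107 (t = -41 - 3*22 = -41 - 66 = -107)
(48 + g)*(278 + t) = (48 + 21)*(278 - 107) = 69*171 = 11799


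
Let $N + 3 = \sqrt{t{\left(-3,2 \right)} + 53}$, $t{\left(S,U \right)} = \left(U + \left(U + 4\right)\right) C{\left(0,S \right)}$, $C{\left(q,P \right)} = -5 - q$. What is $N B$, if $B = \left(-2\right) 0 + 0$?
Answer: $0$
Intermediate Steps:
$t{\left(S,U \right)} = -20 - 10 U$ ($t{\left(S,U \right)} = \left(U + \left(U + 4\right)\right) \left(-5 - 0\right) = \left(U + \left(4 + U\right)\right) \left(-5 + 0\right) = \left(4 + 2 U\right) \left(-5\right) = -20 - 10 U$)
$N = -3 + \sqrt{13}$ ($N = -3 + \sqrt{\left(-20 - 20\right) + 53} = -3 + \sqrt{-40 + 53} = -3 + \sqrt{13} \approx 0.60555$)
$B = 0$ ($B = 0 + 0 = 0$)
$N B = \left(-3 + \sqrt{13}\right) 0 = 0$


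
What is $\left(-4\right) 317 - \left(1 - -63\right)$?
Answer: $-1332$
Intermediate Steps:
$\left(-4\right) 317 - \left(1 - -63\right) = -1268 - \left(1 + 63\right) = -1268 - 64 = -1332$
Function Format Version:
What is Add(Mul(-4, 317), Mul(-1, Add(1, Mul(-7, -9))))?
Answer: -1332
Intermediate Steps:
Add(Mul(-4, 317), Mul(-1, Add(1, Mul(-7, -9)))) = Add(-1268, Mul(-1, Add(1, 63))) = Add(-1268, Mul(-1, 64)) = Add(-1268, -64) = -1332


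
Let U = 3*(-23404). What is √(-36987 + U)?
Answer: 3*I*√11911 ≈ 327.41*I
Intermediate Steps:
U = -70212
√(-36987 + U) = √(-36987 - 70212) = √(-107199) = 3*I*√11911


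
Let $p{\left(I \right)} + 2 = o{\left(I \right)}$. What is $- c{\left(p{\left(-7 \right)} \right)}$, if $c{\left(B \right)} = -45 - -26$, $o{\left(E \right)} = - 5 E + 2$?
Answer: $19$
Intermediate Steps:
$o{\left(E \right)} = 2 - 5 E$
$p{\left(I \right)} = - 5 I$ ($p{\left(I \right)} = -2 - \left(-2 + 5 I\right) = - 5 I$)
$c{\left(B \right)} = -19$ ($c{\left(B \right)} = -45 + 26 = -19$)
$- c{\left(p{\left(-7 \right)} \right)} = \left(-1\right) \left(-19\right) = 19$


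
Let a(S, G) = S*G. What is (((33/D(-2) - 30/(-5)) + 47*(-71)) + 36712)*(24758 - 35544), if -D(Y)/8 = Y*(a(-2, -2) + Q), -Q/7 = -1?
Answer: -2880395907/8 ≈ -3.6005e+8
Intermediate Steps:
a(S, G) = G*S
Q = 7 (Q = -7*(-1) = 7)
D(Y) = -88*Y (D(Y) = -8*Y*(-2*(-2) + 7) = -8*Y*(4 + 7) = -8*Y*11 = -88*Y)
(((33/D(-2) - 30/(-5)) + 47*(-71)) + 36712)*(24758 - 35544) = (((33/((-88*(-2))) - 30/(-5)) + 47*(-71)) + 36712)*(24758 - 35544) = (((33/176 - 30*(-⅕)) - 3337) + 36712)*(-10786) = (((33*(1/176) + 6) - 3337) + 36712)*(-10786) = (((3/16 + 6) - 3337) + 36712)*(-10786) = ((99/16 - 3337) + 36712)*(-10786) = (-53293/16 + 36712)*(-10786) = (534099/16)*(-10786) = -2880395907/8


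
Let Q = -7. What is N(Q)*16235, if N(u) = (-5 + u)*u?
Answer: 1363740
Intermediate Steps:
N(u) = u*(-5 + u)
N(Q)*16235 = -7*(-5 - 7)*16235 = -7*(-12)*16235 = 84*16235 = 1363740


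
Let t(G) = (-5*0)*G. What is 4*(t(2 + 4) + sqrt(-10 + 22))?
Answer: 8*sqrt(3) ≈ 13.856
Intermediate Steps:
t(G) = 0 (t(G) = 0*G = 0)
4*(t(2 + 4) + sqrt(-10 + 22)) = 4*(0 + sqrt(-10 + 22)) = 4*(0 + sqrt(12)) = 4*(0 + 2*sqrt(3)) = 4*(2*sqrt(3)) = 8*sqrt(3)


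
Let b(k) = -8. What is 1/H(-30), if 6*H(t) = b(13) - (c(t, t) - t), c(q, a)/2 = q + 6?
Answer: 3/5 ≈ 0.60000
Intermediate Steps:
c(q, a) = 12 + 2*q (c(q, a) = 2*(q + 6) = 2*(6 + q) = 12 + 2*q)
H(t) = -10/3 - t/6 (H(t) = (-8 - ((12 + 2*t) - t))/6 = (-8 - (12 + t))/6 = (-8 + (-12 - t))/6 = (-20 - t)/6 = -10/3 - t/6)
1/H(-30) = 1/(-10/3 - 1/6*(-30)) = 1/(-10/3 + 5) = 1/(5/3) = 3/5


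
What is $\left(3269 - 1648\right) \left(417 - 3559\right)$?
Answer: $-5093182$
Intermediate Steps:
$\left(3269 - 1648\right) \left(417 - 3559\right) = 1621 \left(-3142\right) = -5093182$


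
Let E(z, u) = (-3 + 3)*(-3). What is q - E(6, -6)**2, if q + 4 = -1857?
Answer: -1861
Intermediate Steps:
E(z, u) = 0 (E(z, u) = 0*(-3) = 0)
q = -1861 (q = -4 - 1857 = -1861)
q - E(6, -6)**2 = -1861 - 1*0**2 = -1861 - 1*0 = -1861 + 0 = -1861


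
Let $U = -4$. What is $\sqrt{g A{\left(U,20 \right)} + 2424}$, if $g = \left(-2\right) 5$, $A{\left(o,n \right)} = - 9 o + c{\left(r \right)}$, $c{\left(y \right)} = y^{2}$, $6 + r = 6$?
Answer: $4 \sqrt{129} \approx 45.431$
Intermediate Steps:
$r = 0$ ($r = -6 + 6 = 0$)
$A{\left(o,n \right)} = - 9 o$ ($A{\left(o,n \right)} = - 9 o + 0^{2} = - 9 o + 0 = - 9 o$)
$g = -10$
$\sqrt{g A{\left(U,20 \right)} + 2424} = \sqrt{- 10 \left(\left(-9\right) \left(-4\right)\right) + 2424} = \sqrt{\left(-10\right) 36 + 2424} = \sqrt{-360 + 2424} = \sqrt{2064} = 4 \sqrt{129}$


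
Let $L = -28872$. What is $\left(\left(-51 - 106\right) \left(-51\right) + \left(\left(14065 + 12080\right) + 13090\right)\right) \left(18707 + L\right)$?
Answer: $-480214930$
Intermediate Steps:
$\left(\left(-51 - 106\right) \left(-51\right) + \left(\left(14065 + 12080\right) + 13090\right)\right) \left(18707 + L\right) = \left(\left(-51 - 106\right) \left(-51\right) + \left(\left(14065 + 12080\right) + 13090\right)\right) \left(18707 - 28872\right) = \left(\left(-157\right) \left(-51\right) + \left(26145 + 13090\right)\right) \left(-10165\right) = \left(8007 + 39235\right) \left(-10165\right) = 47242 \left(-10165\right) = -480214930$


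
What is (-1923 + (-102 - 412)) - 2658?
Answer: -5095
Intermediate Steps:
(-1923 + (-102 - 412)) - 2658 = (-1923 - 514) - 2658 = -2437 - 2658 = -5095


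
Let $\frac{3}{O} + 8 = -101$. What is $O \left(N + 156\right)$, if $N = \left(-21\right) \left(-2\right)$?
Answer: $- \frac{594}{109} \approx -5.4495$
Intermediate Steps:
$O = - \frac{3}{109}$ ($O = \frac{3}{-8 - 101} = \frac{3}{-109} = 3 \left(- \frac{1}{109}\right) = - \frac{3}{109} \approx -0.027523$)
$N = 42$
$O \left(N + 156\right) = - \frac{3 \left(42 + 156\right)}{109} = \left(- \frac{3}{109}\right) 198 = - \frac{594}{109}$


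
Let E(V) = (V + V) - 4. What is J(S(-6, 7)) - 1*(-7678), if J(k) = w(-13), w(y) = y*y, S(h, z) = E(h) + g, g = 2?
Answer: 7847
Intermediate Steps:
E(V) = -4 + 2*V (E(V) = 2*V - 4 = -4 + 2*V)
S(h, z) = -2 + 2*h (S(h, z) = (-4 + 2*h) + 2 = -2 + 2*h)
w(y) = y²
J(k) = 169 (J(k) = (-13)² = 169)
J(S(-6, 7)) - 1*(-7678) = 169 - 1*(-7678) = 169 + 7678 = 7847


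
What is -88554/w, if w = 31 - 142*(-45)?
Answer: -88554/6421 ≈ -13.791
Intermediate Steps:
w = 6421 (w = 31 + 6390 = 6421)
-88554/w = -88554/6421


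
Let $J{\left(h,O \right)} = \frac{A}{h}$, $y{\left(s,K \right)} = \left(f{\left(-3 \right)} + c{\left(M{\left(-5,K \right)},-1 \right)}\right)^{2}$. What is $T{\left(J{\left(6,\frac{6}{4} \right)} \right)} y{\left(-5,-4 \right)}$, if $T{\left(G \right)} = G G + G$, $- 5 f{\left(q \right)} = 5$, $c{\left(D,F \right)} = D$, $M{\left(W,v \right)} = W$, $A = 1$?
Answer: $7$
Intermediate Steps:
$f{\left(q \right)} = -1$ ($f{\left(q \right)} = \left(- \frac{1}{5}\right) 5 = -1$)
$y{\left(s,K \right)} = 36$ ($y{\left(s,K \right)} = \left(-1 - 5\right)^{2} = \left(-6\right)^{2} = 36$)
$J{\left(h,O \right)} = \frac{1}{h}$ ($J{\left(h,O \right)} = 1 \frac{1}{h} = \frac{1}{h}$)
$T{\left(G \right)} = G + G^{2}$ ($T{\left(G \right)} = G^{2} + G = G + G^{2}$)
$T{\left(J{\left(6,\frac{6}{4} \right)} \right)} y{\left(-5,-4 \right)} = \frac{1 + \frac{1}{6}}{6} \cdot 36 = \frac{1}{6} \cdot \frac{7}{6} \cdot 36 = \frac{7}{36} \cdot 36 = 7$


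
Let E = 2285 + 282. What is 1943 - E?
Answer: -624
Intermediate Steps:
E = 2567
1943 - E = 1943 - 1*2567 = 1943 - 2567 = -624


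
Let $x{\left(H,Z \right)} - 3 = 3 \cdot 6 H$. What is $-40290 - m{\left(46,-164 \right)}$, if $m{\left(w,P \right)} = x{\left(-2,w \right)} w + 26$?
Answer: $-38798$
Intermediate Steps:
$x{\left(H,Z \right)} = 3 + 18 H$ ($x{\left(H,Z \right)} = 3 + 3 \cdot 6 H = 3 + 18 H$)
$m{\left(w,P \right)} = 26 - 33 w$ ($m{\left(w,P \right)} = \left(3 + 18 \left(-2\right)\right) w + 26 = \left(3 - 36\right) w + 26 = - 33 w + 26 = 26 - 33 w$)
$-40290 - m{\left(46,-164 \right)} = -40290 - \left(26 - 1518\right) = -40290 - -1492 = -40290 + 1492 = -38798$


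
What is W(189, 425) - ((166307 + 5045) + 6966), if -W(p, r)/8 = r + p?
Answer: -183230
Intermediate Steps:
W(p, r) = -8*p - 8*r (W(p, r) = -8*(r + p) = -8*(p + r) = -8*p - 8*r)
W(189, 425) - ((166307 + 5045) + 6966) = (-8*189 - 8*425) - ((166307 + 5045) + 6966) = (-1512 - 3400) - (171352 + 6966) = -4912 - 1*178318 = -4912 - 178318 = -183230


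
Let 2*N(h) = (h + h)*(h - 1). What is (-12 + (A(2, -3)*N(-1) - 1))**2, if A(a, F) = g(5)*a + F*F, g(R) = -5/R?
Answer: 1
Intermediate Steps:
N(h) = h*(-1 + h) (N(h) = ((h + h)*(h - 1))/2 = ((2*h)*(-1 + h))/2 = (2*h*(-1 + h))/2 = h*(-1 + h))
A(a, F) = F**2 - a (A(a, F) = (-5/5)*a + F*F = (-5*1/5)*a + F**2 = -a + F**2 = F**2 - a)
(-12 + (A(2, -3)*N(-1) - 1))**2 = (-12 + (((-3)**2 - 1*2)*(-(-1 - 1)) - 1))**2 = (-12 + ((9 - 2)*(-1*(-2)) - 1))**2 = (-12 + (7*2 - 1))**2 = (-12 + (14 - 1))**2 = (-12 + 13)**2 = 1**2 = 1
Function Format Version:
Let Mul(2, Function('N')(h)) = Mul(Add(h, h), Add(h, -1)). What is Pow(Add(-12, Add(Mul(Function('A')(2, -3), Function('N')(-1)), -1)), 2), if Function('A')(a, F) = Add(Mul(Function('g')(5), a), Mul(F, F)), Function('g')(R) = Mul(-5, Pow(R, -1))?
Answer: 1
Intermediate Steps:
Function('N')(h) = Mul(h, Add(-1, h)) (Function('N')(h) = Mul(Rational(1, 2), Mul(Add(h, h), Add(h, -1))) = Mul(Rational(1, 2), Mul(Mul(2, h), Add(-1, h))) = Mul(Rational(1, 2), Mul(2, h, Add(-1, h))) = Mul(h, Add(-1, h)))
Function('A')(a, F) = Add(Pow(F, 2), Mul(-1, a)) (Function('A')(a, F) = Add(Mul(Mul(-5, Pow(5, -1)), a), Mul(F, F)) = Add(Mul(Mul(-5, Rational(1, 5)), a), Pow(F, 2)) = Add(Mul(-1, a), Pow(F, 2)) = Add(Pow(F, 2), Mul(-1, a)))
Pow(Add(-12, Add(Mul(Function('A')(2, -3), Function('N')(-1)), -1)), 2) = Pow(Add(-12, Add(Mul(Add(Pow(-3, 2), Mul(-1, 2)), Mul(-1, Add(-1, -1))), -1)), 2) = Pow(Add(-12, Add(Mul(Add(9, -2), Mul(-1, -2)), -1)), 2) = Pow(Add(-12, Add(Mul(7, 2), -1)), 2) = Pow(Add(-12, Add(14, -1)), 2) = Pow(Add(-12, 13), 2) = Pow(1, 2) = 1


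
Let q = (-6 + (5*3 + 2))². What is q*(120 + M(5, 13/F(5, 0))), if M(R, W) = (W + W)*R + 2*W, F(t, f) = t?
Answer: 91476/5 ≈ 18295.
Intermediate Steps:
M(R, W) = 2*W + 2*R*W (M(R, W) = (2*W)*R + 2*W = 2*R*W + 2*W = 2*W + 2*R*W)
q = 121 (q = (-6 + (15 + 2))² = (-6 + 17)² = 11² = 121)
q*(120 + M(5, 13/F(5, 0))) = 121*(120 + 2*(13/5)*(1 + 5)) = 121*(120 + 2*(13*(⅕))*6) = 121*(120 + 2*(13/5)*6) = 121*(120 + 156/5) = 121*(756/5) = 91476/5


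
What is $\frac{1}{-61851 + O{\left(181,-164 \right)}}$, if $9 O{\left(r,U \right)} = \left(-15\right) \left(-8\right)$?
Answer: $- \frac{3}{185513} \approx -1.6171 \cdot 10^{-5}$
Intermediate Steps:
$O{\left(r,U \right)} = \frac{40}{3}$ ($O{\left(r,U \right)} = \frac{\left(-15\right) \left(-8\right)}{9} = \frac{1}{9} \cdot 120 = \frac{40}{3}$)
$\frac{1}{-61851 + O{\left(181,-164 \right)}} = \frac{1}{-61851 + \frac{40}{3}} = \frac{1}{- \frac{185513}{3}} = - \frac{3}{185513}$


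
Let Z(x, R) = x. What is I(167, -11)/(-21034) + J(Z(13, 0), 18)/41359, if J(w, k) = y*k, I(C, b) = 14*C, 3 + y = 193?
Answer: -12380531/434972603 ≈ -0.028463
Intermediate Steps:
y = 190 (y = -3 + 193 = 190)
J(w, k) = 190*k
I(167, -11)/(-21034) + J(Z(13, 0), 18)/41359 = (14*167)/(-21034) + (190*18)/41359 = 2338*(-1/21034) + 3420*(1/41359) = -1169/10517 + 3420/41359 = -12380531/434972603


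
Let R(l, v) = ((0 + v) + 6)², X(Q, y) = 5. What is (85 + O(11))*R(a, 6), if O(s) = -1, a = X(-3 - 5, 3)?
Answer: 12096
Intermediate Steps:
a = 5
R(l, v) = (6 + v)² (R(l, v) = (v + 6)² = (6 + v)²)
(85 + O(11))*R(a, 6) = (85 - 1)*(6 + 6)² = 84*12² = 84*144 = 12096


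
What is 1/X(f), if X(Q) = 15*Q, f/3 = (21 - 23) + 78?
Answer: 1/3420 ≈ 0.00029240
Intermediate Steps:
f = 228 (f = 3*((21 - 23) + 78) = 3*(-2 + 78) = 3*76 = 228)
1/X(f) = 1/(15*228) = 1/3420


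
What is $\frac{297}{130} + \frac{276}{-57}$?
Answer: $- \frac{6317}{2470} \approx -2.5575$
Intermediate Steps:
$\frac{297}{130} + \frac{276}{-57} = 297 \cdot \frac{1}{130} + 276 \left(- \frac{1}{57}\right) = \frac{297}{130} - \frac{92}{19} = - \frac{6317}{2470}$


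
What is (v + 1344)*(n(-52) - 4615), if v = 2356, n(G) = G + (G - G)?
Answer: -17267900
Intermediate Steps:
n(G) = G (n(G) = G + 0 = G)
(v + 1344)*(n(-52) - 4615) = (2356 + 1344)*(-52 - 4615) = 3700*(-4667) = -17267900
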